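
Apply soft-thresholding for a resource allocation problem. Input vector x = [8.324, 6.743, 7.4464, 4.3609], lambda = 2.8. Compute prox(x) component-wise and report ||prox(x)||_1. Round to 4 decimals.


Soft-thresholding with lambda = 2.8:
prox(8.324) = sign(8.324)*max(|8.324| - 2.8, 0) = 5.524
prox(6.743) = sign(6.743)*max(|6.743| - 2.8, 0) = 3.943
prox(7.4464) = sign(7.4464)*max(|7.4464| - 2.8, 0) = 4.6464
prox(4.3609) = sign(4.3609)*max(|4.3609| - 2.8, 0) = 1.5609
prox(x) = [5.524, 3.943, 4.6464, 1.5609]
||prox(x)||_1 = 5.524 + 3.943 + 4.6464 + 1.5609 = 15.6743


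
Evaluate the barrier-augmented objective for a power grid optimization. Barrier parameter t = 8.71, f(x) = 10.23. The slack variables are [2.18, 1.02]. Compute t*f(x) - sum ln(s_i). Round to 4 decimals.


Step 1: Compute log-barrier.
ln values: [0.7793, 0.0198]
phi = -(0.7793 + 0.0198) = -0.7991
Step 2: Compute augmented objective.
t*f(x) = 8.71*10.23 = 89.1033
Total = 89.1033 - 0.7991 = 88.3042


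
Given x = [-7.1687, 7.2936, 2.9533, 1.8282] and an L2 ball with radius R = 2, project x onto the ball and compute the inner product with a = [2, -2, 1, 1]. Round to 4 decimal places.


Step 1: Compute ||x|| (intermediates to 6 decimals).
||x|| = sqrt((-7.1687)^2 + 7.2936^2 + 2.9533^2 + 1.8282^2) = 10.800517
Step 2: Project.
Since ||x|| > R, scale = R/||x|| = 2/10.800517 = 0.185176, proj(x) = scale * x
proj(x) = [-1.327471, 1.3506, 0.54688, 0.338539]
Step 3: Dot product.
a^T * proj(x) = 2*(-1.327471) - 2*1.3506 + 1*0.54688 + 1*0.338539 = -4.4707


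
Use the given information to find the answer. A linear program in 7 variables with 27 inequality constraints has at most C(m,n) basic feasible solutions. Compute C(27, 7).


Each vertex corresponds to some choice of n active constraints out of m, so the number of vertices is at most C(m, n) = m! / (n!(m-n)!).
m = 27, n = 7
Numerator: 27 * 26 * 25 * 24 * 23 * 22 * 21
Denominator: 7! = 5040
C(27, 7) = 888030


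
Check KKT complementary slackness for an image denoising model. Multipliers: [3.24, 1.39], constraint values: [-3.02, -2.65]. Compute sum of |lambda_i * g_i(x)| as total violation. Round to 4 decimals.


KKT complementary slackness check:
lambda_1 * g_1 = 3.24 * -3.02 = -9.7848
lambda_2 * g_2 = 1.39 * -2.65 = -3.6835
Total violation = 9.7848 + 3.6835 = 13.4683


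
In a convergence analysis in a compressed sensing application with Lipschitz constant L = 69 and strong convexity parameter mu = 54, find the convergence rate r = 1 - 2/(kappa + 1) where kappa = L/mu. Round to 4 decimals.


Step 1: Compute the condition number.
kappa = L/mu = 69/54 = 1.2778
Step 2: Compute the convergence rate.
r = 1 - 2/(kappa + 1) = 1 - 2*mu/(L + mu) = (L - mu)/(L + mu) = 15/123 = 0.122


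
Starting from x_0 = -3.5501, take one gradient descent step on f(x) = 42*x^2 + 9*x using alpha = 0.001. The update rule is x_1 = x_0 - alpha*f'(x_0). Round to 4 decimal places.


We compute the gradient at x_0 and apply the update.
f'(x) = 84*x + 9
f'(-3.5501) = 84*-3.5501 + 9 = -289.2084
x_1 = -3.5501 - 0.001*-289.2084 = -3.2609


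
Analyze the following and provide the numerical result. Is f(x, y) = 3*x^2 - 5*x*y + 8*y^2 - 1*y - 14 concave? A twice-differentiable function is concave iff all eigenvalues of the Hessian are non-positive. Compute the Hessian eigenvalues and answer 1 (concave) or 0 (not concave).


The Hessian of f(x,y) = 3*x^2 - 5*x*y + 8*y^2 - 1*y - 14 is:
H = [[6, -5], [-5, 16]]
Trace = 6 + 16 = 22
Determinant = 6*16 - (-5)^2 = 71
Discriminant = (22)^2 - 4*71 = 200.0
Eigenvalues: lambda_1 = 3.9289, lambda_2 = 18.0711
The function is not concave.

0


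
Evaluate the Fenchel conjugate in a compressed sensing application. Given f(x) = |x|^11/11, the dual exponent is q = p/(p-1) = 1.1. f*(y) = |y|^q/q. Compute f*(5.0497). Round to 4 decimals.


The conjugate exponent q satisfies 1/p + 1/q = 1.
p = 11, so q = 11/(11 - 1) = 1.1
|y|^q = 5.0497^1.1 = 5.9373
f*(5.0497) = 5.9373 / 1.1 = 5.3976


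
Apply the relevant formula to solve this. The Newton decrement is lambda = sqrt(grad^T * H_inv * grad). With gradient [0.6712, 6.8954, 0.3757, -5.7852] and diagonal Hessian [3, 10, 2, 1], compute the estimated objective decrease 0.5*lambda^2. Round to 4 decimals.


Step 1: H is diagonal, so H^(-1) * g = [0.2237, 0.6895, 0.1879, -5.7852].
Step 2: g^T H^(-1) g = sum_i g_i^2 / H_ii
  = (0.6712)^2/3 + (6.8954)^2/10 + (0.3757)^2/2 + (-5.7852)^2/1
  = 0.1502 + 4.7547 + 0.0706 + 33.4685 = 38.4439
Step 3: Objective decrease = 0.5 * g^T H^(-1) g = 19.222


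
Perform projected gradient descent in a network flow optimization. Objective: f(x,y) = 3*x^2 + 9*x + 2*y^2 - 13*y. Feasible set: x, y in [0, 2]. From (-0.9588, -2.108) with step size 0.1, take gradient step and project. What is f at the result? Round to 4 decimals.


Step 1: Compute gradient at (-0.9588, -2.108).
grad_x = 2*3*-0.9588 + 9 = 3.2472
grad_y = 2*2*-2.108 - 13 = -21.432
Step 2: Gradient step.
x_raw = -0.9588 - 0.1*3.2472 = -1.2835
y_raw = -2.108 - 0.1*-21.432 = 0.0352
Step 3: Project onto [0, 2].
x_proj = clip(-1.2835) = 0.0
y_proj = clip(0.0352) = 0.0352
Step 4: Evaluate f.
f(0.0, 0.0352) = -0.4551


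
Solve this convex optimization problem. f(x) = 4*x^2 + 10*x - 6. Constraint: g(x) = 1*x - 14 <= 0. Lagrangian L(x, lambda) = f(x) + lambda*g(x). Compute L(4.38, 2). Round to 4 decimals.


Step 1: Evaluate f(x).
f(4.38) = 4*4.38^2 + 10*4.38 - 6 = 114.5376
Step 2: Evaluate g(x).
g(4.38) = 1*4.38 - 14 = -9.62
Step 3: Compute Lagrangian.
L = 114.5376 + 2*-9.62 = 95.2976


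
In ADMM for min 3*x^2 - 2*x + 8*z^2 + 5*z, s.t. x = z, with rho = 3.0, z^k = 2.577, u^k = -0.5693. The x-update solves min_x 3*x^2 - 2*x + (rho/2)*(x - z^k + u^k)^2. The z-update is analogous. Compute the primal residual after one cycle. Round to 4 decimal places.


ADMM iteration with rho = 3.0, z^k = 2.577, u^k = -0.5693
Step 1: x-update.
Minimize 3*x^2 - 2*x + (3.0/2)*(x - 2.577 - 0.5693)^2
FOC: (2*3 + 3.0)*x = 2 + 3.0*(2.577 + 0.5693)
x^{k+1} = 1.271
Step 2: z-update.
Minimize 8*z^2 + 5*z + (3.0/2)*(1.271 - z - 0.5693)^2
FOC: (2*8 + 3.0)*z = -5 + 3.0*(1.271 - 0.5693)
z^{k+1} = -0.1524
Step 3: u-update.
u^{k+1} = -0.5693 + 1.271 + 0.1524 = 0.8541
Step 4: Primal residual = |1.271 + 0.1524| = 1.4234


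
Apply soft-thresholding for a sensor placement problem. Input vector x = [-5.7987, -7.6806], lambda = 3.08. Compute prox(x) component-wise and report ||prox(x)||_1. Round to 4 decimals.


Soft-thresholding with lambda = 3.08:
prox(-5.7987) = sign(-5.7987)*max(|-5.7987| - 3.08, 0) = -2.7187
prox(-7.6806) = sign(-7.6806)*max(|-7.6806| - 3.08, 0) = -4.6006
prox(x) = [-2.7187, -4.6006]
||prox(x)||_1 = 2.7187 + 4.6006 = 7.3193


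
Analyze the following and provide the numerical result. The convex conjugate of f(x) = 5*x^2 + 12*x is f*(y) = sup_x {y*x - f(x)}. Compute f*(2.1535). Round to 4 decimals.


f*(y) = sup_x {y*x - a*x^2 - b*x} = sup_x {(y-b)*x - a*x^2}
FOC: (y - b) - 2a*x = 0 => x* = (y - b)/(2a)
x* = (2.1535 - 12)/(2*5) = -0.9847
f*(2.1535) = (y-b)^2/(4a) = (2.1535 - 12)^2/(4*5)
= 96.9536/20 = 4.8477


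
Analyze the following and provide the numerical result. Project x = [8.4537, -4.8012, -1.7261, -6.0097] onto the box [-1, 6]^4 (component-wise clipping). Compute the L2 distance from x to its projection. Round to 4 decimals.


Project each component onto [-1, 6].
clip(8.4537) = 6.0, clip(-4.8012) = -1.0, clip(-1.7261) = -1.0, clip(-6.0097) = -1.0
Projection = [6.0, -1.0, -1.0, -1.0]
Squared diffs: [6.0206, 14.4491, 0.5272, 25.0971]
Distance = sqrt(46.094) = 6.7893


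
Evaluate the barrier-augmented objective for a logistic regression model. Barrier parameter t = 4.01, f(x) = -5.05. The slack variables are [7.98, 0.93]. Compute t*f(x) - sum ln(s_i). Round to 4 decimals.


Step 1: Compute log-barrier.
ln values: [2.0769, -0.0726]
phi = -(2.0769 - 0.0726) = -2.0044
Step 2: Compute augmented objective.
t*f(x) = 4.01*-5.05 = -20.2505
Total = -20.2505 - 2.0044 = -22.2549


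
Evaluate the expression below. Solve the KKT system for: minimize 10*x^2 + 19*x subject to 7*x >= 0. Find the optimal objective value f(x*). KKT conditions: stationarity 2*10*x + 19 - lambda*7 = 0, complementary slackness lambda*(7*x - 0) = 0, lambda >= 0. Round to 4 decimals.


Step 1: Try lambda = 0 (constraint inactive).
x_unc = -19/(2*10) = -0.95
Check: 7*-0.95 = -6.65 < 0 -- violated!
Step 2: Constraint must be active: 7*x = 0
x* = 0/7 = 0.0
lambda = (2*10*0.0 + 19)/7 = 2.7143
Step 3: Compute optimal value.
f(x*) = 10*0.0^2 + 19*0.0 = 0.0


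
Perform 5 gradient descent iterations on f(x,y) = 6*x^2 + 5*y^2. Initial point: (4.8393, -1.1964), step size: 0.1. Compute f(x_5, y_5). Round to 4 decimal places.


Gradient descent on f(x,y) = 6*x^2 + 5*y^2.
Starting point: (4.8393, -1.1964), alpha = 0.1
Step 1: grad_x = 2*6*4.8393 = 58.0716, grad_y = 2*5*-1.1964 = -11.964
  x_1 = 4.8393 - 0.1*58.0716 = -0.9679
  y_1 = -1.1964 - 0.1*-11.964 = 0.0
Step 2: grad_x = 2*6*-0.9679 = -11.6143, grad_y = 2*5*0.0 = 0.0
  x_2 = -0.9679 - 0.1*-11.6143 = 0.1936
  y_2 = 0.0 - 0.1*0.0 = 0.0
Step 3: grad_x = 2*6*0.1936 = 2.3229, grad_y = 2*5*0.0 = 0.0
  x_3 = 0.1936 - 0.1*2.3229 = -0.0387
  y_3 = 0.0 - 0.1*0.0 = 0.0
Step 4: grad_x = 2*6*-0.0387 = -0.4646, grad_y = 2*5*0.0 = 0.0
  x_4 = -0.0387 - 0.1*-0.4646 = 0.0077
  y_4 = 0.0 - 0.1*0.0 = 0.0
Step 5: grad_x = 2*6*0.0077 = 0.0929, grad_y = 2*5*0.0 = 0.0
  x_5 = 0.0077 - 0.1*0.0929 = -0.0015
  y_5 = 0.0 - 0.1*0.0 = 0.0
f(-0.0015, 0.0) = 6*(-0.0015)^2 + 5*0.0^2 = 0.0


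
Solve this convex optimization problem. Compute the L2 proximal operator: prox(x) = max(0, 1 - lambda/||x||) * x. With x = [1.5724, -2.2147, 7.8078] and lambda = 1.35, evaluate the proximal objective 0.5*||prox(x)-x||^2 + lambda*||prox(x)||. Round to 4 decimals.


Step 1: Compute ||x||.
||x|| = 8.2667
Step 2: Compute scaling factor.
scale = max(0, 1 - 1.35/8.2667) = 0.8367
Step 3: prox(x) = [1.3156, -1.853, 6.5327]
||prox(x)|| = 6.9167
Step 4: Proximal objective.
0.5*||prox-x||^2 = 0.9113
lambda*||prox|| = 9.3375
Total = 10.2489


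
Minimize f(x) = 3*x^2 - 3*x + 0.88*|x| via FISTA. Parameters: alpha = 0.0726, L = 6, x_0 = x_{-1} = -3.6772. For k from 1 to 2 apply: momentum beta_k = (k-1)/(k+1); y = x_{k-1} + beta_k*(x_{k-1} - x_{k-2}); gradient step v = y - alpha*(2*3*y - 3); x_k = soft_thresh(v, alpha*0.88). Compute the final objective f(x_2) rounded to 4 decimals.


FISTA on f(x) = 3*x^2 - 3*x + 0.88*|x|
L = 6, alpha = 0.0726
Iteration 1: beta = 0.0, y = -3.6772 + 0.0*(-3.6772 + 3.6772) = -3.6772
  grad(y) = -25.0632, v = y - alpha*grad = -1.8576
  prox(v) = soft_thresh(-1.8576, 0.0639) = -1.7937
Iteration 2: beta = 0.3333, y = -1.7937 + 0.3333*(-1.7937 + 3.6772) = -1.1659
  grad(y) = -9.9954, v = y - alpha*grad = -0.4402
  prox(v) = soft_thresh(-0.4402, 0.0639) = -0.3763
f(x_2) = 3*(-0.3763)^2 - 3*(-0.3763) + 0.88*|-0.3763| = 1.8851


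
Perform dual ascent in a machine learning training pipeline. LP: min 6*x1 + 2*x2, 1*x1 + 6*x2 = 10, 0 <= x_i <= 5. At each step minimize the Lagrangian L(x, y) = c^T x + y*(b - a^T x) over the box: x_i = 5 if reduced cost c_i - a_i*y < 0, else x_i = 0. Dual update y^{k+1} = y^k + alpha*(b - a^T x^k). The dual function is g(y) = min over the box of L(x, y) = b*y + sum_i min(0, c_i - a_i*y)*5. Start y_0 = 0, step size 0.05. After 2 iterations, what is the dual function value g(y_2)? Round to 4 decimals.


Dual ascent for LP: min 6*x1 + 2*x2, 1*x1 + 6*x2 = 10, 0 <= x_i <= 5
Step 1: y^k = 0.0, reduced costs: (6.0, 2.0)
  x^k = (0.0, 0.0), subgradient = b - a^T x = 10.0
  y^{k+1} = 0.0 + 0.05*10.0 = 0.5
Step 2: y^k = 0.5, reduced costs: (5.5, -1.0)
  x^k = (0.0, 5.0), subgradient = b - a^T x = -20.0
  y^{k+1} = 0.5 + 0.05*-20.0 = -0.5
Dual objective at y_2 = -0.5: reduced costs (6.5, 5.0), box minimizer x = (0.0, 0.0)
g(y_2) = b*y + (c1 - a1*y)*x1 + (c2 - a2*y)*x2 = 10*(-0.5) + 6.5*0.0 + 5.0*0.0 = -5.0 + 0.0 + 0.0 = -5.0


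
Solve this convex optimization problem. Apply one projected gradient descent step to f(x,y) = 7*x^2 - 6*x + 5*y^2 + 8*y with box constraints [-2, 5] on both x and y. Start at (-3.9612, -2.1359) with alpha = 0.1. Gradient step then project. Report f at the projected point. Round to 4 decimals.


Step 1: Compute gradient at (-3.9612, -2.1359).
grad_x = 2*7*-3.9612 - 6 = -61.4568
grad_y = 2*5*-2.1359 + 8 = -13.359
Step 2: Gradient step.
x_raw = -3.9612 - 0.1*-61.4568 = 2.1845
y_raw = -2.1359 - 0.1*-13.359 = -0.8
Step 3: Project onto [-2, 5].
x_proj = clip(2.1845) = 2.1845
y_proj = clip(-0.8) = -0.8
Step 4: Evaluate f.
f(2.1845, -0.8) = 17.0968


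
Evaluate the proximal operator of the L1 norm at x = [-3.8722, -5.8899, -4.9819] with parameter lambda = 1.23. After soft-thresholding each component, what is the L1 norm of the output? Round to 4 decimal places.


Soft-thresholding with lambda = 1.23:
prox(-3.8722) = sign(-3.8722)*max(|-3.8722| - 1.23, 0) = -2.6422
prox(-5.8899) = sign(-5.8899)*max(|-5.8899| - 1.23, 0) = -4.6599
prox(-4.9819) = sign(-4.9819)*max(|-4.9819| - 1.23, 0) = -3.7519
prox(x) = [-2.6422, -4.6599, -3.7519]
||prox(x)||_1 = 2.6422 + 4.6599 + 3.7519 = 11.054


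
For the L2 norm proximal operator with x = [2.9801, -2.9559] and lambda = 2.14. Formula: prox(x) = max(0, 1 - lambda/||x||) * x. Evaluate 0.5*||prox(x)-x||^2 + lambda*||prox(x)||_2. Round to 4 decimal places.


Step 1: Compute ||x||.
||x|| = 4.1974
Step 2: Compute scaling factor.
scale = max(0, 1 - 2.14/4.1974) = 0.4902
Step 3: prox(x) = [1.4607, -1.4489]
||prox(x)|| = 2.0574
Step 4: Proximal objective.
0.5*||prox-x||^2 = 2.2898
lambda*||prox|| = 4.4028
Total = 6.6927


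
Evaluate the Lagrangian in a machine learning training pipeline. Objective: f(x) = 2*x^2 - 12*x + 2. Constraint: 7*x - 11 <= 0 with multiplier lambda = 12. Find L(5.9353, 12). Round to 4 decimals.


Step 1: Evaluate f(x).
f(5.9353) = 2*5.9353^2 - 12*5.9353 + 2 = 1.232
Step 2: Evaluate g(x).
g(5.9353) = 7*5.9353 - 11 = 30.5471
Step 3: Compute Lagrangian.
L = 1.232 + 12*30.5471 = 367.7972


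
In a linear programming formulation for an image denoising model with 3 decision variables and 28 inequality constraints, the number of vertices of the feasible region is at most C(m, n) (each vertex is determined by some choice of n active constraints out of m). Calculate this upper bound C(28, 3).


Each vertex corresponds to some choice of n active constraints out of m, so the number of vertices is at most C(m, n) = m! / (n!(m-n)!).
m = 28, n = 3
Numerator: 28 * 27 * 26
Denominator: 3! = 6
C(28, 3) = 3276


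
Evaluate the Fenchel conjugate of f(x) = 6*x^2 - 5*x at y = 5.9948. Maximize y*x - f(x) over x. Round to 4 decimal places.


f*(y) = sup_x {y*x - a*x^2 - b*x} = sup_x {(y-b)*x - a*x^2}
FOC: (y - b) - 2a*x = 0 => x* = (y - b)/(2a)
x* = (5.9948 + 5)/(2*6) = 0.9162
f*(5.9948) = (y-b)^2/(4a) = (5.9948 + 5)^2/(4*6)
= 120.8856/24 = 5.0369


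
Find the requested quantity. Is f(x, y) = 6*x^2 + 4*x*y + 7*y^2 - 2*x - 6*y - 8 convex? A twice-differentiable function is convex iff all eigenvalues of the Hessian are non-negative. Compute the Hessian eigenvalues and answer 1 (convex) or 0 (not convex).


The Hessian of f(x,y) = 6*x^2 + 4*x*y + 7*y^2 - 2*x - 6*y - 8 is:
H = [[12, 4], [4, 14]]
Trace = 12 + 14 = 26
Determinant = 12*14 - (4)^2 = 152
Discriminant = (26)^2 - 4*152 = 68.0
Eigenvalues: lambda_1 = 8.8769, lambda_2 = 17.1231
The function is convex.

1


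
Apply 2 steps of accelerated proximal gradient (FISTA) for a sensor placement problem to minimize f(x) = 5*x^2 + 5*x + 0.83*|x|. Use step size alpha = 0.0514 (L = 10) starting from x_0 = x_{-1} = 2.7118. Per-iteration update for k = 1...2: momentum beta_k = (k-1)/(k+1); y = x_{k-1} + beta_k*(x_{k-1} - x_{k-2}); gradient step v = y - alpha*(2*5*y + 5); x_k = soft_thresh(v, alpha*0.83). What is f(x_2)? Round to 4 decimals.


FISTA on f(x) = 5*x^2 + 5*x + 0.83*|x|
L = 10, alpha = 0.0514
Iteration 1: beta = 0.0, y = 2.7118 + 0.0*(2.7118 - 2.7118) = 2.7118
  grad(y) = 32.118, v = y - alpha*grad = 1.0609
  prox(v) = soft_thresh(1.0609, 0.0427) = 1.0183
Iteration 2: beta = 0.3333, y = 1.0183 + 0.3333*(1.0183 - 2.7118) = 0.4538
  grad(y) = 9.5376, v = y - alpha*grad = -0.0365
  prox(v) = soft_thresh(-0.0365, 0.0427) = 0.0
f(x_2) = 5*0.0^2 + 5*0.0 + 0.83*|0.0| = 0.0


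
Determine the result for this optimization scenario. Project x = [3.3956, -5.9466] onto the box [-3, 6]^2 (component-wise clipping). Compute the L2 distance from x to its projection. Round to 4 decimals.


Project each component onto [-3, 6].
clip(3.3956) = 3.3956, clip(-5.9466) = -3.0
Projection = [3.3956, -3.0]
Squared diffs: [0.0, 8.6825]
Distance = sqrt(8.6825) = 2.9466


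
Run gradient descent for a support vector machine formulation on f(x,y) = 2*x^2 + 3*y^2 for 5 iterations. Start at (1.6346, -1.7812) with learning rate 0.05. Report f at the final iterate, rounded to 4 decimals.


Gradient descent on f(x,y) = 2*x^2 + 3*y^2.
Starting point: (1.6346, -1.7812), alpha = 0.05
Step 1: grad_x = 2*2*1.6346 = 6.5384, grad_y = 2*3*-1.7812 = -10.6872
  x_1 = 1.6346 - 0.05*6.5384 = 1.3077
  y_1 = -1.7812 - 0.05*-10.6872 = -1.2468
Step 2: grad_x = 2*2*1.3077 = 5.2307, grad_y = 2*3*-1.2468 = -7.481
  x_2 = 1.3077 - 0.05*5.2307 = 1.0461
  y_2 = -1.2468 - 0.05*-7.481 = -0.8728
Step 3: grad_x = 2*2*1.0461 = 4.1846, grad_y = 2*3*-0.8728 = -5.2367
  x_3 = 1.0461 - 0.05*4.1846 = 0.8369
  y_3 = -0.8728 - 0.05*-5.2367 = -0.611
Step 4: grad_x = 2*2*0.8369 = 3.3477, grad_y = 2*3*-0.611 = -3.6657
  x_4 = 0.8369 - 0.05*3.3477 = 0.6695
  y_4 = -0.611 - 0.05*-3.6657 = -0.4277
Step 5: grad_x = 2*2*0.6695 = 2.6781, grad_y = 2*3*-0.4277 = -2.566
  x_5 = 0.6695 - 0.05*2.6781 = 0.5356
  y_5 = -0.4277 - 0.05*-2.566 = -0.2994
f(0.5356, -0.2994) = 2*0.5356^2 + 3*(-0.2994)^2 = 0.8427


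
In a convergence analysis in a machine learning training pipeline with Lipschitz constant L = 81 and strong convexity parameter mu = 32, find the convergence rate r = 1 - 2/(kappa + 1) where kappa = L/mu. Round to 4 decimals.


Step 1: Compute the condition number.
kappa = L/mu = 81/32 = 2.5313
Step 2: Compute the convergence rate.
r = 1 - 2/(kappa + 1) = 1 - 2*mu/(L + mu) = (L - mu)/(L + mu) = 49/113 = 0.4336


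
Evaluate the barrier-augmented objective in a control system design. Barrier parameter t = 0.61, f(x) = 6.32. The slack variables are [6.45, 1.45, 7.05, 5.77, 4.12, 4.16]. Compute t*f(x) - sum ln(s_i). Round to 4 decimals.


Step 1: Compute log-barrier.
ln values: [1.8641, 0.3716, 1.953, 1.7527, 1.4159, 1.4255]
phi = -(1.8641 + 0.3716 + 1.953 + 1.7527 + 1.4159 + 1.4255) = -8.7827
Step 2: Compute augmented objective.
t*f(x) = 0.61*6.32 = 3.8552
Total = 3.8552 - 8.7827 = -4.9275


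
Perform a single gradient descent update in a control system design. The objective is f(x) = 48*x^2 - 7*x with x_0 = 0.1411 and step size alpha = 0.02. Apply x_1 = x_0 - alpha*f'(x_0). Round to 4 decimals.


We compute the gradient at x_0 and apply the update.
f'(x) = 96*x - 7
f'(0.1411) = 96*0.1411 - 7 = 6.5456
x_1 = 0.1411 - 0.02*6.5456 = 0.0102


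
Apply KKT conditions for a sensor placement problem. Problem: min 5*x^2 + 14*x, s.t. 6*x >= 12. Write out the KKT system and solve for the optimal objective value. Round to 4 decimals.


Step 1: Try lambda = 0 (constraint inactive).
x_unc = -14/(2*5) = -1.4
Check: 6*-1.4 = -8.4 < 12 -- violated!
Step 2: Constraint must be active: 6*x = 12
x* = 12/6 = 2.0
lambda = (2*5*2.0 + 14)/6 = 5.6667
Step 3: Compute optimal value.
f(x*) = 5*2.0^2 + 14*2.0 = 48.0


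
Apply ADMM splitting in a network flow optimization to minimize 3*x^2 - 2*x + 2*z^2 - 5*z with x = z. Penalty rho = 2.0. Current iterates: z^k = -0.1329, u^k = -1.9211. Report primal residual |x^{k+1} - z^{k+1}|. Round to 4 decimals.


ADMM iteration with rho = 2.0, z^k = -0.1329, u^k = -1.9211
Step 1: x-update.
Minimize 3*x^2 - 2*x + (2.0/2)*(x + 0.1329 - 1.9211)^2
FOC: (2*3 + 2.0)*x = 2 + 2.0*(-0.1329 + 1.9211)
x^{k+1} = 0.6971
Step 2: z-update.
Minimize 2*z^2 - 5*z + (2.0/2)*(0.6971 - z - 1.9211)^2
FOC: (2*2 + 2.0)*z = 5 + 2.0*(0.6971 - 1.9211)
z^{k+1} = 0.4253
Step 3: u-update.
u^{k+1} = -1.9211 + 0.6971 - 0.4253 = -1.6494
Step 4: Primal residual = |0.6971 - 0.4253| = 0.2717


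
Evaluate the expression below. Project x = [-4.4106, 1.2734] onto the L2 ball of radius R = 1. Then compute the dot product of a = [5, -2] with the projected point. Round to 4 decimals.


Step 1: Compute ||x|| (intermediates to 6 decimals).
||x|| = sqrt((-4.4106)^2 + 1.2734^2) = 4.590745
Step 2: Project.
Since ||x|| > R, scale = R/||x|| = 1/4.590745 = 0.21783, proj(x) = scale * x
proj(x) = [-0.960761, 0.277385]
Step 3: Dot product.
a^T * proj(x) = 5*(-0.960761) - 2*0.277385 = -5.3586


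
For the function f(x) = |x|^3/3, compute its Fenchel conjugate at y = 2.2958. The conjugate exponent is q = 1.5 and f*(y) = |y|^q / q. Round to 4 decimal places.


The conjugate exponent q satisfies 1/p + 1/q = 1.
p = 3, so q = 3/(3 - 1) = 1.5
|y|^q = 2.2958^1.5 = 3.4786
f*(2.2958) = 3.4786 / 1.5 = 2.319


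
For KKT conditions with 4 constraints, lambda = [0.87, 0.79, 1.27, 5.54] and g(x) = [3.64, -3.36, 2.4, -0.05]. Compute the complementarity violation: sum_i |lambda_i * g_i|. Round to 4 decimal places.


KKT complementary slackness check:
lambda_1 * g_1 = 0.87 * 3.64 = 3.1668
lambda_2 * g_2 = 0.79 * -3.36 = -2.6544
lambda_3 * g_3 = 1.27 * 2.4 = 3.048
lambda_4 * g_4 = 5.54 * -0.05 = -0.277
Total violation = 3.1668 + 2.6544 + 3.048 + 0.277 = 9.1462


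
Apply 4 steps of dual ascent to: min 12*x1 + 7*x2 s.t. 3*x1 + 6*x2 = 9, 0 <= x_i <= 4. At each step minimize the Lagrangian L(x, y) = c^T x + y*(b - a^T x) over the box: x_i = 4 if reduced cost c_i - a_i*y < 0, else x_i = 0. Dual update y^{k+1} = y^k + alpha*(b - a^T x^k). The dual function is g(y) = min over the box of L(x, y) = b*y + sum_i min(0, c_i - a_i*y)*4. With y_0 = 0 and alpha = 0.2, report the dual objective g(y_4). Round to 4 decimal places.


Dual ascent for LP: min 12*x1 + 7*x2, 3*x1 + 6*x2 = 9, 0 <= x_i <= 4
Step 1: y^k = 0.0, reduced costs: (12.0, 7.0)
  x^k = (0.0, 0.0), subgradient = b - a^T x = 9.0
  y^{k+1} = 0.0 + 0.2*9.0 = 1.8
Step 2: y^k = 1.8, reduced costs: (6.6, -3.8)
  x^k = (0.0, 4.0), subgradient = b - a^T x = -15.0
  y^{k+1} = 1.8 + 0.2*-15.0 = -1.2
Step 3: y^k = -1.2, reduced costs: (15.6, 14.2)
  x^k = (0.0, 0.0), subgradient = b - a^T x = 9.0
  y^{k+1} = -1.2 + 0.2*9.0 = 0.6
Step 4: y^k = 0.6, reduced costs: (10.2, 3.4)
  x^k = (0.0, 0.0), subgradient = b - a^T x = 9.0
  y^{k+1} = 0.6 + 0.2*9.0 = 2.4
Dual objective at y_4 = 2.4: reduced costs (4.8, -7.4), box minimizer x = (0.0, 4.0)
g(y_4) = b*y + (c1 - a1*y)*x1 + (c2 - a2*y)*x2 = 9*2.4 + 4.8*0.0 + (-7.4)*4.0 = 21.6 + 0.0 - 29.6 = -8.0


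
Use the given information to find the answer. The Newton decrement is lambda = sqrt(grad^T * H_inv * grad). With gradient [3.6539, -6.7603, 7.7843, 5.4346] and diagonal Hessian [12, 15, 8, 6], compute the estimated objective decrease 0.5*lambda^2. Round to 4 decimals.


Step 1: H is diagonal, so H^(-1) * g = [0.3045, -0.4507, 0.973, 0.9058].
Step 2: g^T H^(-1) g = sum_i g_i^2 / H_ii
  = (3.6539)^2/12 + (-6.7603)^2/15 + (7.7843)^2/8 + (5.4346)^2/6
  = 1.1126 + 3.0468 + 7.5744 + 4.9225 = 16.6563
Step 3: Objective decrease = 0.5 * g^T H^(-1) g = 8.3281


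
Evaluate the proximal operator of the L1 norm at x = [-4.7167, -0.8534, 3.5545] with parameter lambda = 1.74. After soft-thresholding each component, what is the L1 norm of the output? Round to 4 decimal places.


Soft-thresholding with lambda = 1.74:
prox(-4.7167) = sign(-4.7167)*max(|-4.7167| - 1.74, 0) = -2.9767
prox(-0.8534) = sign(-0.8534)*max(|-0.8534| - 1.74, 0) = 0.0
prox(3.5545) = sign(3.5545)*max(|3.5545| - 1.74, 0) = 1.8145
prox(x) = [-2.9767, 0.0, 1.8145]
||prox(x)||_1 = 2.9767 + 0.0 + 1.8145 = 4.7912


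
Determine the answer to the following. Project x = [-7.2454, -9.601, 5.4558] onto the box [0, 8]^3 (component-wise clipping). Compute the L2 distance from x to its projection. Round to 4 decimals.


Project each component onto [0, 8].
clip(-7.2454) = 0.0, clip(-9.601) = 0.0, clip(5.4558) = 5.4558
Projection = [0.0, 0.0, 5.4558]
Squared diffs: [52.4958, 92.1792, 0.0]
Distance = sqrt(144.675) = 12.0281


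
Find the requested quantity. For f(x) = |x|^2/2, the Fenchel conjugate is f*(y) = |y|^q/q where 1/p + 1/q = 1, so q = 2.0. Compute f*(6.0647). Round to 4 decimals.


The conjugate exponent q satisfies 1/p + 1/q = 1.
p = 2, so q = 2/(2 - 1) = 2.0
|y|^q = 6.0647^2.0 = 36.7806
f*(6.0647) = 36.7806 / 2.0 = 18.3903


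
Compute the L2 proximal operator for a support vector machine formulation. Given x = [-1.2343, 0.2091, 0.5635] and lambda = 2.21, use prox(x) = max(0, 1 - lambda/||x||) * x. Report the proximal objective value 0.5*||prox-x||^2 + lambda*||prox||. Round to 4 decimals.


Step 1: Compute ||x||.
||x|| = 1.3729
Step 2: Compute scaling factor.
scale = max(0, 1 - 2.21/1.3729) = 0.0
Step 3: prox(x) = [-0.0, 0.0, 0.0]
||prox(x)|| = 0.0
Step 4: Proximal objective.
0.5*||prox-x||^2 = 0.9424
lambda*||prox|| = 0.0
Total = 0.9424


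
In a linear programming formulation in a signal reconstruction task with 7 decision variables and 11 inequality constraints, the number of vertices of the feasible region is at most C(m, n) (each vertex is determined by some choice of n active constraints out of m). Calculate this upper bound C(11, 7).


Each vertex corresponds to some choice of n active constraints out of m, so the number of vertices is at most C(m, n) = m! / (n!(m-n)!).
m = 11, n = 7
Numerator: 11 * 10 * 9 * 8 * 7 * 6 * 5
Denominator: 7! = 5040
C(11, 7) = 330


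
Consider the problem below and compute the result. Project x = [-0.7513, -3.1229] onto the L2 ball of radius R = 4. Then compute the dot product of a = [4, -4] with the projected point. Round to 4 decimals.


Step 1: Compute ||x|| (intermediates to 6 decimals).
||x|| = sqrt((-0.7513)^2 + (-3.1229)^2) = 3.212002
Step 2: Project.
Since ||x|| <= R, proj = x (no scaling needed).
proj(x) = [-0.7513, -3.1229]
Step 3: Dot product.
a^T * proj(x) = 4*(-0.7513) - 4*(-3.1229) = 9.4864


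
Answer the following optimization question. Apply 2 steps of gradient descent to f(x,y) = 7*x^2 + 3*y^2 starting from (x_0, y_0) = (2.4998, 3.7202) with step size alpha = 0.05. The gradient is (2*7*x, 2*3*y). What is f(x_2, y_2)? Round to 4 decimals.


Gradient descent on f(x,y) = 7*x^2 + 3*y^2.
Starting point: (2.4998, 3.7202), alpha = 0.05
Step 1: grad_x = 2*7*2.4998 = 34.9972, grad_y = 2*3*3.7202 = 22.3212
  x_1 = 2.4998 - 0.05*34.9972 = 0.7499
  y_1 = 3.7202 - 0.05*22.3212 = 2.6041
Step 2: grad_x = 2*7*0.7499 = 10.4992, grad_y = 2*3*2.6041 = 15.6248
  x_2 = 0.7499 - 0.05*10.4992 = 0.225
  y_2 = 2.6041 - 0.05*15.6248 = 1.8229
f(0.225, 1.8229) = 7*0.225^2 + 3*1.8229^2 = 10.3232


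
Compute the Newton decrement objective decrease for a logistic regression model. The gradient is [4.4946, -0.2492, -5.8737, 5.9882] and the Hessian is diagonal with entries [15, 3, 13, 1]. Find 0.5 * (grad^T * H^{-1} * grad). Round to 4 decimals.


Step 1: H is diagonal, so H^(-1) * g = [0.2996, -0.0831, -0.4518, 5.9882].
Step 2: g^T H^(-1) g = sum_i g_i^2 / H_ii
  = (4.4946)^2/15 + (-0.2492)^2/3 + (-5.8737)^2/13 + (5.9882)^2/1
  = 1.3468 + 0.0207 + 2.6539 + 35.8585 = 39.8799
Step 3: Objective decrease = 0.5 * g^T H^(-1) g = 19.9399


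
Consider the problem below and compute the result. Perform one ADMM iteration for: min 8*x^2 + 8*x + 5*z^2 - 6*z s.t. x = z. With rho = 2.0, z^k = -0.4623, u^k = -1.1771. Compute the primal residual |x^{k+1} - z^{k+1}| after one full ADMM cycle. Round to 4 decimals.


ADMM iteration with rho = 2.0, z^k = -0.4623, u^k = -1.1771
Step 1: x-update.
Minimize 8*x^2 + 8*x + (2.0/2)*(x + 0.4623 - 1.1771)^2
FOC: (2*8 + 2.0)*x = -8 + 2.0*(-0.4623 + 1.1771)
x^{k+1} = -0.365
Step 2: z-update.
Minimize 5*z^2 - 6*z + (2.0/2)*(-0.365 - z - 1.1771)^2
FOC: (2*5 + 2.0)*z = 6 + 2.0*(-0.365 - 1.1771)
z^{k+1} = 0.243
Step 3: u-update.
u^{k+1} = -1.1771 - 0.365 - 0.243 = -1.7851
Step 4: Primal residual = |-0.365 - 0.243| = 0.608


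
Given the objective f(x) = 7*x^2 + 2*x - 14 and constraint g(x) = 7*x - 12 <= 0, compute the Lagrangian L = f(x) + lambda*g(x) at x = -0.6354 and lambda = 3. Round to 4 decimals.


Step 1: Evaluate f(x).
f(-0.6354) = 7*(-0.6354)^2 + 2*(-0.6354) - 14 = -12.4447
Step 2: Evaluate g(x).
g(-0.6354) = 7*-0.6354 - 12 = -16.4478
Step 3: Compute Lagrangian.
L = -12.4447 + 3*-16.4478 = -61.7881


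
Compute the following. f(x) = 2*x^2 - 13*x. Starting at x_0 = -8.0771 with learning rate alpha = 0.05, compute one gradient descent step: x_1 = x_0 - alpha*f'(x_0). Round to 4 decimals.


We compute the gradient at x_0 and apply the update.
f'(x) = 4*x - 13
f'(-8.0771) = 4*-8.0771 - 13 = -45.3084
x_1 = -8.0771 - 0.05*-45.3084 = -5.8117


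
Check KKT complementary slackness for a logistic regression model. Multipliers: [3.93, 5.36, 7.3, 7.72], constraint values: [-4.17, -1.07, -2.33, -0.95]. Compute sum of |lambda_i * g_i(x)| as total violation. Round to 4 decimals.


KKT complementary slackness check:
lambda_1 * g_1 = 3.93 * -4.17 = -16.3881
lambda_2 * g_2 = 5.36 * -1.07 = -5.7352
lambda_3 * g_3 = 7.3 * -2.33 = -17.009
lambda_4 * g_4 = 7.72 * -0.95 = -7.334
Total violation = 16.3881 + 5.7352 + 17.009 + 7.334 = 46.4663


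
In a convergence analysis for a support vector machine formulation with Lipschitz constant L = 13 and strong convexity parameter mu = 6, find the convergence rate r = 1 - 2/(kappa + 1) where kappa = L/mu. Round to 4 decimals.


Step 1: Compute the condition number.
kappa = L/mu = 13/6 = 2.1667
Step 2: Compute the convergence rate.
r = 1 - 2/(kappa + 1) = 1 - 2*mu/(L + mu) = (L - mu)/(L + mu) = 7/19 = 0.3684


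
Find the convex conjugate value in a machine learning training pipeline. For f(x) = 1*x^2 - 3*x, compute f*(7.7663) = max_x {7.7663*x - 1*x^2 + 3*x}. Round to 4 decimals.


f*(y) = sup_x {y*x - a*x^2 - b*x} = sup_x {(y-b)*x - a*x^2}
FOC: (y - b) - 2a*x = 0 => x* = (y - b)/(2a)
x* = (7.7663 + 3)/(2*1) = 5.3832
f*(7.7663) = (y-b)^2/(4a) = (7.7663 + 3)^2/(4*1)
= 115.9132/4 = 28.9783


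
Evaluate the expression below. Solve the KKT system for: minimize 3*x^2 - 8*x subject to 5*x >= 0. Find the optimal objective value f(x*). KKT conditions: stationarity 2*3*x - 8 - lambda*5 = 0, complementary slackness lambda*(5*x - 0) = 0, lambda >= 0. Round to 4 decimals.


Step 1: Try lambda = 0 (constraint inactive).
Stationarity: 2*3*x - 8 = 0
x* = 8/(2*3) = 4/3 = 1.3333 (rounded; the exact value 4/3 is used below)
Check constraint: 5*1.3333 = 6.6665 >= 0 -- satisfied.
Step 2: Compute optimal value.
f(x*) = 3*(4/3)^2 - 8*(4/3) = -5.3333


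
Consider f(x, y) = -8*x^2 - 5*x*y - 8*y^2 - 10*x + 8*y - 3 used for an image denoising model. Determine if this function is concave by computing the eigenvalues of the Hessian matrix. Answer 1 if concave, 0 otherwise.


The Hessian of f(x,y) = -8*x^2 - 5*x*y - 8*y^2 - 10*x + 8*y - 3 is:
H = [[-16, -5], [-5, -16]]
Trace = -16 - 16 = -32
Determinant = -16*-16 - (-5)^2 = 231
Discriminant = (-32)^2 - 4*231 = 100.0
Eigenvalues: lambda_1 = -21.0, lambda_2 = -11.0
The function is concave.

1


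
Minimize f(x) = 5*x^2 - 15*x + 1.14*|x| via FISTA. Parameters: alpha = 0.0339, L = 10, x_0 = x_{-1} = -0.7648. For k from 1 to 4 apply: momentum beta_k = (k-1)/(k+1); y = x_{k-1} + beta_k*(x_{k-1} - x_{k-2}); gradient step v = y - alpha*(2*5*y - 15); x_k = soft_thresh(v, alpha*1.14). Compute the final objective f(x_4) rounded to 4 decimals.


FISTA on f(x) = 5*x^2 - 15*x + 1.14*|x|
L = 10, alpha = 0.0339
Iteration 1: beta = 0.0, y = -0.7648 + 0.0*(-0.7648 + 0.7648) = -0.7648
  grad(y) = -22.648, v = y - alpha*grad = 0.003
  prox(v) = soft_thresh(0.003, 0.0386) = 0.0
Iteration 2: beta = 0.3333, y = 0.0 + 0.3333*(0.0 + 0.7648) = 0.2549
  grad(y) = -12.4507, v = y - alpha*grad = 0.677
  prox(v) = soft_thresh(0.677, 0.0386) = 0.6384
Iteration 3: beta = 0.5, y = 0.6384 + 0.5*(0.6384 - 0.0) = 0.9575
  grad(y) = -5.4245, v = y - alpha*grad = 1.1414
  prox(v) = soft_thresh(1.1414, 0.0386) = 1.1028
Iteration 4: beta = 0.6, y = 1.1028 + 0.6*(1.1028 - 0.6384) = 1.3814
  grad(y) = -1.1855, v = y - alpha*grad = 1.4216
  prox(v) = soft_thresh(1.4216, 0.0386) = 1.383
f(x_4) = 5*1.383^2 - 15*1.383 + 1.14*|1.383| = -9.6049


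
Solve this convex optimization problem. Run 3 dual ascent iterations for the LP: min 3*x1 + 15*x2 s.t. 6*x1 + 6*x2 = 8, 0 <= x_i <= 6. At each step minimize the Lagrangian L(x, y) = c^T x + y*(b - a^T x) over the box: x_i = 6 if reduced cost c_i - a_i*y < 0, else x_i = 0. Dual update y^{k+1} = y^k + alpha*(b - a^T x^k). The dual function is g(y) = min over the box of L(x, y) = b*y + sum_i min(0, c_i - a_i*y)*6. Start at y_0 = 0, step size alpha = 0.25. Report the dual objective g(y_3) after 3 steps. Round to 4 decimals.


Dual ascent for LP: min 3*x1 + 15*x2, 6*x1 + 6*x2 = 8, 0 <= x_i <= 6
Step 1: y^k = 0.0, reduced costs: (3.0, 15.0)
  x^k = (0.0, 0.0), subgradient = b - a^T x = 8.0
  y^{k+1} = 0.0 + 0.25*8.0 = 2.0
Step 2: y^k = 2.0, reduced costs: (-9.0, 3.0)
  x^k = (6.0, 0.0), subgradient = b - a^T x = -28.0
  y^{k+1} = 2.0 + 0.25*-28.0 = -5.0
Step 3: y^k = -5.0, reduced costs: (33.0, 45.0)
  x^k = (0.0, 0.0), subgradient = b - a^T x = 8.0
  y^{k+1} = -5.0 + 0.25*8.0 = -3.0
Dual objective at y_3 = -3.0: reduced costs (21.0, 33.0), box minimizer x = (0.0, 0.0)
g(y_3) = b*y + (c1 - a1*y)*x1 + (c2 - a2*y)*x2 = 8*(-3.0) + 21.0*0.0 + 33.0*0.0 = -24.0 + 0.0 + 0.0 = -24.0


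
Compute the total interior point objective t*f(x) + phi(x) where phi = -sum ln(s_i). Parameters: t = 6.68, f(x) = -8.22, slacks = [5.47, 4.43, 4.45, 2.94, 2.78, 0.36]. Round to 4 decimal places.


Step 1: Compute log-barrier.
ln values: [1.6993, 1.4884, 1.4929, 1.0784, 1.0225, -1.0217]
phi = -(1.6993 + 1.4884 + 1.4929 + 1.0784 + 1.0225 - 1.0217) = -5.7598
Step 2: Compute augmented objective.
t*f(x) = 6.68*-8.22 = -54.9096
Total = -54.9096 - 5.7598 = -60.6694


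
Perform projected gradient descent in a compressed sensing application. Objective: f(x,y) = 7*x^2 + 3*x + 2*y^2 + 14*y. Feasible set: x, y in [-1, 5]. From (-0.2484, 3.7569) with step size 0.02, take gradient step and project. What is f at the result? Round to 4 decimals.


Step 1: Compute gradient at (-0.2484, 3.7569).
grad_x = 2*7*-0.2484 + 3 = -0.4776
grad_y = 2*2*3.7569 + 14 = 29.0276
Step 2: Gradient step.
x_raw = -0.2484 - 0.02*-0.4776 = -0.2388
y_raw = 3.7569 - 0.02*29.0276 = 3.1763
Step 3: Project onto [-1, 5].
x_proj = clip(-0.2388) = -0.2388
y_proj = clip(3.1763) = 3.1763
Step 4: Evaluate f.
f(-0.2388, 3.1763) = 64.33


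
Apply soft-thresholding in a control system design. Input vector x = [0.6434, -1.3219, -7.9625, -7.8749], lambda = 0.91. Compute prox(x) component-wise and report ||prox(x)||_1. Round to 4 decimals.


Soft-thresholding with lambda = 0.91:
prox(0.6434) = sign(0.6434)*max(|0.6434| - 0.91, 0) = 0.0
prox(-1.3219) = sign(-1.3219)*max(|-1.3219| - 0.91, 0) = -0.4119
prox(-7.9625) = sign(-7.9625)*max(|-7.9625| - 0.91, 0) = -7.0525
prox(-7.8749) = sign(-7.8749)*max(|-7.8749| - 0.91, 0) = -6.9649
prox(x) = [0.0, -0.4119, -7.0525, -6.9649]
||prox(x)||_1 = 0.0 + 0.4119 + 7.0525 + 6.9649 = 14.4293


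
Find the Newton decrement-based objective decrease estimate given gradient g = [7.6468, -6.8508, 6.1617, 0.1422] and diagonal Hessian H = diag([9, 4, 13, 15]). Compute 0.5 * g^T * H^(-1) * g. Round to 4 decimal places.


Step 1: H is diagonal, so H^(-1) * g = [0.8496, -1.7127, 0.474, 0.0095].
Step 2: g^T H^(-1) g = sum_i g_i^2 / H_ii
  = (7.6468)^2/9 + (-6.8508)^2/4 + (6.1617)^2/13 + (0.1422)^2/15
  = 6.4971 + 11.7334 + 2.9205 + 0.0013 = 21.1523
Step 3: Objective decrease = 0.5 * g^T H^(-1) g = 10.5761


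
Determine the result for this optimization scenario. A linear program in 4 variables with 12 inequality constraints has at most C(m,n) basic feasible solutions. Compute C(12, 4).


Each vertex corresponds to some choice of n active constraints out of m, so the number of vertices is at most C(m, n) = m! / (n!(m-n)!).
m = 12, n = 4
Numerator: 12 * 11 * 10 * 9
Denominator: 4! = 24
C(12, 4) = 495


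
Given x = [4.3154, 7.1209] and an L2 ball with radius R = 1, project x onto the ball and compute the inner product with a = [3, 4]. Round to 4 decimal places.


Step 1: Compute ||x|| (intermediates to 6 decimals).
||x|| = sqrt(4.3154^2 + 7.1209^2) = 8.326457
Step 2: Project.
Since ||x|| > R, scale = R/||x|| = 1/8.326457 = 0.120099, proj(x) = scale * x
proj(x) = [0.518275, 0.855213]
Step 3: Dot product.
a^T * proj(x) = 3*0.518275 + 4*0.855213 = 4.9757


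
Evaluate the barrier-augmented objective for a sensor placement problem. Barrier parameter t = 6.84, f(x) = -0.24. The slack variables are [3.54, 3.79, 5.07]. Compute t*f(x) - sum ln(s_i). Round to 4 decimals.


Step 1: Compute log-barrier.
ln values: [1.2641, 1.3324, 1.6233]
phi = -(1.2641 + 1.3324 + 1.6233) = -4.2198
Step 2: Compute augmented objective.
t*f(x) = 6.84*-0.24 = -1.6416
Total = -1.6416 - 4.2198 = -5.8614


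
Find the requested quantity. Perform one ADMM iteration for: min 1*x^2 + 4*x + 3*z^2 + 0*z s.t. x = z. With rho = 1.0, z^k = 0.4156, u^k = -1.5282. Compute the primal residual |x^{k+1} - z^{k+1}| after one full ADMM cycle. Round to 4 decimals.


ADMM iteration with rho = 1.0, z^k = 0.4156, u^k = -1.5282
Step 1: x-update.
Minimize 1*x^2 + 4*x + (1.0/2)*(x - 0.4156 - 1.5282)^2
FOC: (2*1 + 1.0)*x = -4 + 1.0*(0.4156 + 1.5282)
x^{k+1} = -0.6854
Step 2: z-update.
Minimize 3*z^2 + 0*z + (1.0/2)*(-0.6854 - z - 1.5282)^2
FOC: (2*3 + 1.0)*z = 0 + 1.0*(-0.6854 - 1.5282)
z^{k+1} = -0.3162
Step 3: u-update.
u^{k+1} = -1.5282 - 0.6854 + 0.3162 = -1.8974
Step 4: Primal residual = |-0.6854 + 0.3162| = 0.3692


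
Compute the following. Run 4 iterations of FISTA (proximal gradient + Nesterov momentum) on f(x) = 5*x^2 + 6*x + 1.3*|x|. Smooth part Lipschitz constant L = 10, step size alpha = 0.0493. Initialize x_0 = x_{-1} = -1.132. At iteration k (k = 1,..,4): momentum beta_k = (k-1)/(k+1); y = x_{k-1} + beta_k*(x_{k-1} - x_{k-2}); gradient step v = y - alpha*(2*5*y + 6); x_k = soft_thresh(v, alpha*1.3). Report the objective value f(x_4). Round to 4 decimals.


FISTA on f(x) = 5*x^2 + 6*x + 1.3*|x|
L = 10, alpha = 0.0493
Iteration 1: beta = 0.0, y = -1.132 + 0.0*(-1.132 + 1.132) = -1.132
  grad(y) = -5.32, v = y - alpha*grad = -0.8697
  prox(v) = soft_thresh(-0.8697, 0.0641) = -0.8056
Iteration 2: beta = 0.3333, y = -0.8056 + 0.3333*(-0.8056 + 1.132) = -0.6968
  grad(y) = -0.9685, v = y - alpha*grad = -0.6491
  prox(v) = soft_thresh(-0.6491, 0.0641) = -0.585
Iteration 3: beta = 0.5, y = -0.585 + 0.5*(-0.585 + 0.8056) = -0.4747
  grad(y) = 1.253, v = y - alpha*grad = -0.5365
  prox(v) = soft_thresh(-0.5365, 0.0641) = -0.4724
Iteration 4: beta = 0.6, y = -0.4724 + 0.6*(-0.4724 + 0.585) = -0.4048
  grad(y) = 1.9519, v = y - alpha*grad = -0.501
  prox(v) = soft_thresh(-0.501, 0.0641) = -0.4369
f(x_4) = 5*(-0.4369)^2 + 6*(-0.4369) + 1.3*|-0.4369| = -1.099


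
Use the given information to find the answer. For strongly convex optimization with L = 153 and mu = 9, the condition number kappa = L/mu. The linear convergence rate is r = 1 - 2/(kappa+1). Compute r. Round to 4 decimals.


Step 1: Compute the condition number.
kappa = L/mu = 153/9 = 17.0
Step 2: Compute the convergence rate.
r = 1 - 2/(kappa + 1) = 1 - 2*mu/(L + mu) = (L - mu)/(L + mu) = 144/162 = 0.8889


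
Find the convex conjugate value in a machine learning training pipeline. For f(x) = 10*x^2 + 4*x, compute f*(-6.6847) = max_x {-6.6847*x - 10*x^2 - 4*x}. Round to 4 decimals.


f*(y) = sup_x {y*x - a*x^2 - b*x} = sup_x {(y-b)*x - a*x^2}
FOC: (y - b) - 2a*x = 0 => x* = (y - b)/(2a)
x* = (-6.6847 - 4)/(2*10) = -0.5342
f*(-6.6847) = (y-b)^2/(4a) = (-6.6847 - 4)^2/(4*10)
= 114.1628/40 = 2.8541


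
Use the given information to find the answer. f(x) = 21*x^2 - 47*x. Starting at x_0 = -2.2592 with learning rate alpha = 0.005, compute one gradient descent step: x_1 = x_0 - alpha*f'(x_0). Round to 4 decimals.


We compute the gradient at x_0 and apply the update.
f'(x) = 42*x - 47
f'(-2.2592) = 42*-2.2592 - 47 = -141.8864
x_1 = -2.2592 - 0.005*-141.8864 = -1.5498


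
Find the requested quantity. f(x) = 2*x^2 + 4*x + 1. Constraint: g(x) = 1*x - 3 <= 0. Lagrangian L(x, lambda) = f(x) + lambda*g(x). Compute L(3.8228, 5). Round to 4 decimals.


Step 1: Evaluate f(x).
f(3.8228) = 2*3.8228^2 + 4*3.8228 + 1 = 45.5188
Step 2: Evaluate g(x).
g(3.8228) = 1*3.8228 - 3 = 0.8228
Step 3: Compute Lagrangian.
L = 45.5188 + 5*0.8228 = 49.6328
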